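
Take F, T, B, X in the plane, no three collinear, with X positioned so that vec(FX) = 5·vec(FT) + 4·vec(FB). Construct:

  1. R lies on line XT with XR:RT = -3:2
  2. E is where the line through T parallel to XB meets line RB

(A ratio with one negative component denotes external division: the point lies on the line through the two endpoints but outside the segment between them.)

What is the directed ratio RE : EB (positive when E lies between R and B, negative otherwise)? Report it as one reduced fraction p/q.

Set F = (0, 0), T = (1, 0), B = (0, 1), X = (5, 4); any affine frame gives the same invariant.
1. R lies on line XT with XR:RT = -3:2 ⇒ R = (-7, -8)
2. E is where the line through T parallel to XB meets line RB ⇒ E = (-7/3, -2)
E = R + t·(B−R) with t = 2/3, so RE:EB = t:(1−t) = 2/3:1/3

RE:EB = 2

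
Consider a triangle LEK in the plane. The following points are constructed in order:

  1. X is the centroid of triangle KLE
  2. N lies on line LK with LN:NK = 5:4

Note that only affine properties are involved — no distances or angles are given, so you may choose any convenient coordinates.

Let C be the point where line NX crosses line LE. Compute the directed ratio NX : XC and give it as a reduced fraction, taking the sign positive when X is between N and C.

NX:XC = 2/3

Choose coordinates L = (0, 0), E = (1, 0), K = (0, 1).
1. X is the centroid of triangle KLE ⇒ X = (1/3, 1/3)
2. N lies on line LK with LN:NK = 5:4 ⇒ N = (0, 5/9)
line NX meets LE at C = (5/6, 0)
X = N + t·(C−N) with t = 2/5, so NX:XC = 2/5:3/5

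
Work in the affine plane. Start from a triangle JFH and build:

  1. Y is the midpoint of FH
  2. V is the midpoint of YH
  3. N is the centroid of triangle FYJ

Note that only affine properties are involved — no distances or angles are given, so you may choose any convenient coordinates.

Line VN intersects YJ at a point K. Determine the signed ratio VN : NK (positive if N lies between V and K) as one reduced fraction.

Choose coordinates J = (0, 0), F = (1, 0), H = (0, 1).
1. Y is the midpoint of FH ⇒ Y = (1/2, 1/2)
2. V is the midpoint of YH ⇒ V = (1/4, 3/4)
3. N is the centroid of triangle FYJ ⇒ N = (1/2, 1/6)
line VN meets YJ at K = (2/5, 2/5)
N = V + t·(K−V) with t = 5/3, so VN:NK = 5/3:-2/3

VN:NK = -5/2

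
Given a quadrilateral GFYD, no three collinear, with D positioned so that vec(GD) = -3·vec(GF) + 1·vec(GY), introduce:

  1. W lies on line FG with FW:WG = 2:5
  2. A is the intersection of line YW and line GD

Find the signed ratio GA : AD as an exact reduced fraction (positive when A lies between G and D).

Set G = (0, 0), F = (1, 0), Y = (0, 1), D = (-3, 1); any affine frame gives the same invariant.
1. W lies on line FG with FW:WG = 2:5 ⇒ W = (5/7, 0)
2. A is the intersection of line YW and line GD ⇒ A = (15/16, -5/16)
A = G + t·(D−G) with t = -5/16, so GA:AD = t:(1−t) = -5/16:21/16

GA:AD = -5/21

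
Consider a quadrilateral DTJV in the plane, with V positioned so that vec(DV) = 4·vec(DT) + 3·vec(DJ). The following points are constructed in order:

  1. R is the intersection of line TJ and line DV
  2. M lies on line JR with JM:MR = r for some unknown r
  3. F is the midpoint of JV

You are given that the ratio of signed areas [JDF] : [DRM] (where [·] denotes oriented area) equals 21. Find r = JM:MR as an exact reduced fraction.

r = 5

Work in coordinates with D = (0, 0), T = (1, 0), J = (0, 1), V = (4, 3).
1. R is the intersection of line TJ and line DV ⇒ R = (4/7, 3/7)
2. With JM:MR = r, write λ = r/(r+1) so M = J + λ·(R−J); M is affine-linear in λ
3. F is the midpoint of JV ⇒ F = (2, 2)
Every point depending on M is an affine combination of M and λ-independent points, so each such coordinate is linear in λ; the λ² term in each signed area is a multiple of (R−J)×(R−J) = 0, so 2·[JDF] and 2·[DRM] are each linear in λ. Evaluating at λ=0 and λ=1:
  2·[JDF] = 2,   2·[DRM] = -4/7·λ + 4/7
So [JDF]:[DRM] = (2) / (-4/7·λ + 4/7). Setting this equal to 21:
  2 = 21·(-4/7·λ + 4/7)  ⇒  λ = 5/6
Then r = λ/(1−λ) = (5/6)/(1/6) = 5. Check: with r = 5, M = (10/21, 11/21) and [JDF]:[DRM] = 21 as required.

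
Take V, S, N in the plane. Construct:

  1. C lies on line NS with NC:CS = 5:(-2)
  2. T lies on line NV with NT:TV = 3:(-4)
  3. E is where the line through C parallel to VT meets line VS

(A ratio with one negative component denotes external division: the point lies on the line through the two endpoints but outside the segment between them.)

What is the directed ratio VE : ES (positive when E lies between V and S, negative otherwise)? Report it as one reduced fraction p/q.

VE:ES = -5/2

Assign V = (0, 0), S = (1, 0), N = (0, 1) — the answer is frame-independent, so this choice is without loss of generality.
1. C lies on line NS with NC:CS = 5:(-2) ⇒ C = (5/3, -2/3)
2. T lies on line NV with NT:TV = 3:(-4) ⇒ T = (0, 4)
3. E is where the line through C parallel to VT meets line VS ⇒ E = (5/3, 0)
E = V + t·(S−V) with t = 5/3, so VE:ES = t:(1−t) = 5/3:-2/3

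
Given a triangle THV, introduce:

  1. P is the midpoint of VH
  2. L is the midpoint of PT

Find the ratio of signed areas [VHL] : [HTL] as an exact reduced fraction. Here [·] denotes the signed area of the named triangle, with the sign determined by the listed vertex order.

[VHL]:[HTL] = 2

Set T = (0, 0), H = (1, 0), V = (0, 1); any affine frame gives the same invariant.
1. P is the midpoint of VH ⇒ P = (1/2, 1/2)
2. L is the midpoint of PT ⇒ L = (1/4, 1/4)
2·[VHL] = -1/2, 2·[HTL] = -1/4
[VHL]:[HTL] = -1/2:-1/4 = 2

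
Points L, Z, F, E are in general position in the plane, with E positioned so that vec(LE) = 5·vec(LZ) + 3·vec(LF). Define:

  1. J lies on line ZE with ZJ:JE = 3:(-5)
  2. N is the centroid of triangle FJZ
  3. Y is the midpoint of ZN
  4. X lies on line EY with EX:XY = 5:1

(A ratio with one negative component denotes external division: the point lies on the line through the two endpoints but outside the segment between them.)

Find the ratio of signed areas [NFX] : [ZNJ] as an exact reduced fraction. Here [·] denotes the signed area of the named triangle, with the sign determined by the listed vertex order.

[NFX]:[ZNJ] = -29/36

Choose coordinates L = (0, 0), Z = (1, 0), F = (0, 1), E = (5, 3).
1. J lies on line ZE with ZJ:JE = 3:(-5) ⇒ J = (-5, -9/2)
2. N is the centroid of triangle FJZ ⇒ N = (-4/3, -7/6)
3. Y is the midpoint of ZN ⇒ Y = (-1/6, -7/12)
4. X lies on line EY with EX:XY = 5:1 ⇒ X = (25/36, 1/72)
2·[NFX] = -203/72, 2·[ZNJ] = 7/2
[NFX]:[ZNJ] = -203/72:7/2 = -29/36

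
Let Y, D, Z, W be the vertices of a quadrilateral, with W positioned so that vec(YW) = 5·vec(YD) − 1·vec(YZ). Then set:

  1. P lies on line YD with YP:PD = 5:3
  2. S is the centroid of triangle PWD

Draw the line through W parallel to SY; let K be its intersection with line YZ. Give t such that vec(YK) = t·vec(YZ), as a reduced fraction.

t = -13/53

Assign Y = (0, 0), D = (1, 0), Z = (0, 1), W = (5, -1) — the answer is frame-independent, so this choice is without loss of generality.
1. P lies on line YD with YP:PD = 5:3 ⇒ P = (5/8, 0)
2. S is the centroid of triangle PWD ⇒ S = (53/24, -1/3)
through W parallel to SY: direction (-53/24, 1/3); meets YZ at K = (0, -13/53)
K = Y + t·(Z−Y) with t = -13/53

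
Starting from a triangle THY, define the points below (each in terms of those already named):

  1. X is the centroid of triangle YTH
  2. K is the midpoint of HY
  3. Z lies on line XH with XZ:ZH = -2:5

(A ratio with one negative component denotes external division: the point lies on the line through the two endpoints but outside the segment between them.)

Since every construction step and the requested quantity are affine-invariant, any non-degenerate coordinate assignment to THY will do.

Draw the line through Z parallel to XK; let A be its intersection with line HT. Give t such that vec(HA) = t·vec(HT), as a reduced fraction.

t = 5/3

Assign T = (0, 0), H = (1, 0), Y = (0, 1) — the answer is frame-independent, so this choice is without loss of generality.
1. X is the centroid of triangle YTH ⇒ X = (1/3, 1/3)
2. K is the midpoint of HY ⇒ K = (1/2, 1/2)
3. Z lies on line XH with XZ:ZH = -2:5 ⇒ Z = (-1/9, 5/9)
through Z parallel to XK: direction (1/6, 1/6); meets HT at A = (-2/3, 0)
A = H + t·(T−H) with t = 5/3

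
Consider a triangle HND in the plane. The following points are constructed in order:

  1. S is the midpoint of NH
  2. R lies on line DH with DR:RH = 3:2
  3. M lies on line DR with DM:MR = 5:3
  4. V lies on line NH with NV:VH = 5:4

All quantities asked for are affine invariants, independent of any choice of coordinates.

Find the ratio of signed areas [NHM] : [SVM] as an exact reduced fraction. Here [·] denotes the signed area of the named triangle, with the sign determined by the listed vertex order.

Choose coordinates H = (0, 0), N = (1, 0), D = (0, 1).
1. S is the midpoint of NH ⇒ S = (1/2, 0)
2. R lies on line DH with DR:RH = 3:2 ⇒ R = (0, 2/5)
3. M lies on line DR with DM:MR = 5:3 ⇒ M = (0, 5/8)
4. V lies on line NH with NV:VH = 5:4 ⇒ V = (4/9, 0)
2·[NHM] = -5/8, 2·[SVM] = -5/144
[NHM]:[SVM] = -5/8:-5/144 = 18

[NHM]:[SVM] = 18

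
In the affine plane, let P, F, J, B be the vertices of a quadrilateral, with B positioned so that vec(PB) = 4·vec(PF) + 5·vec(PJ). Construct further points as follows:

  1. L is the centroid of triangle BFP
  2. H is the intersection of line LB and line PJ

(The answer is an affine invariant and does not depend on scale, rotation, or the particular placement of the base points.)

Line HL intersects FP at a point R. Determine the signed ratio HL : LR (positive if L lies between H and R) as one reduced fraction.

HL:LR = -10/7

Choose coordinates P = (0, 0), F = (1, 0), J = (0, 1), B = (4, 5).
1. L is the centroid of triangle BFP ⇒ L = (5/3, 5/3)
2. H is the intersection of line LB and line PJ ⇒ H = (0, -5/7)
line HL meets FP at R = (1/2, 0)
L = H + t·(R−H) with t = 10/3, so HL:LR = 10/3:-7/3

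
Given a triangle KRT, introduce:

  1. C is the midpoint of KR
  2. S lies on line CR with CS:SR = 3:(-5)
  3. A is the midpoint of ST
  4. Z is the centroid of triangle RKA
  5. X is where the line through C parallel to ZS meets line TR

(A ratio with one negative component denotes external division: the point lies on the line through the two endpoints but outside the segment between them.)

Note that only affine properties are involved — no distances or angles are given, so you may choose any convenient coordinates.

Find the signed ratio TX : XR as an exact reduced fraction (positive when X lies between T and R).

Set K = (0, 0), R = (1, 0), T = (0, 1); any affine frame gives the same invariant.
1. C is the midpoint of KR ⇒ C = (1/2, 0)
2. S lies on line CR with CS:SR = 3:(-5) ⇒ S = (-1/4, 0)
3. A is the midpoint of ST ⇒ A = (-1/8, 1/2)
4. Z is the centroid of triangle RKA ⇒ Z = (7/24, 1/6)
5. X is where the line through C parallel to ZS meets line TR ⇒ X = (15/17, 2/17)
X = T + t·(R−T) with t = 15/17, so TX:XR = t:(1−t) = 15/17:2/17

TX:XR = 15/2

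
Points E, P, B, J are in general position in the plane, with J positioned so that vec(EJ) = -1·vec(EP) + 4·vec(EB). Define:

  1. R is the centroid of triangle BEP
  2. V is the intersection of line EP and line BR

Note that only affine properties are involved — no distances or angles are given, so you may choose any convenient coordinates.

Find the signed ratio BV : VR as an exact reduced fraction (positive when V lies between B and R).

BV:VR = -3

Assign E = (0, 0), P = (1, 0), B = (0, 1), J = (-1, 4) — the answer is frame-independent, so this choice is without loss of generality.
1. R is the centroid of triangle BEP ⇒ R = (1/3, 1/3)
2. V is the intersection of line EP and line BR ⇒ V = (1/2, 0)
V = B + t·(R−B) with t = 3/2, so BV:VR = t:(1−t) = 3/2:-1/2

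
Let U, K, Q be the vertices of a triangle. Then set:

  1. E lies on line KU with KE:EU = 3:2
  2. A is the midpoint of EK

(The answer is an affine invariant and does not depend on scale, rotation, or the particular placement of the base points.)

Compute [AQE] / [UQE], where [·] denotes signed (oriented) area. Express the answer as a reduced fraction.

Work in coordinates with U = (0, 0), K = (1, 0), Q = (0, 1).
1. E lies on line KU with KE:EU = 3:2 ⇒ E = (2/5, 0)
2. A is the midpoint of EK ⇒ A = (7/10, 0)
2·[AQE] = 3/10, 2·[UQE] = -2/5
[AQE]:[UQE] = 3/10:-2/5 = -3/4

[AQE]:[UQE] = -3/4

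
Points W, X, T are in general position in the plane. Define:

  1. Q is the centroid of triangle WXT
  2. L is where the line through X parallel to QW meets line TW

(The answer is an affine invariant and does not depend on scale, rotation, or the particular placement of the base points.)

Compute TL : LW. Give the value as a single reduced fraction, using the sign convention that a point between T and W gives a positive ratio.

Assign W = (0, 0), X = (1, 0), T = (0, 1) — the answer is frame-independent, so this choice is without loss of generality.
1. Q is the centroid of triangle WXT ⇒ Q = (1/3, 1/3)
2. L is where the line through X parallel to QW meets line TW ⇒ L = (0, -1)
L = T + t·(W−T) with t = 2, so TL:LW = t:(1−t) = 2:-1

TL:LW = -2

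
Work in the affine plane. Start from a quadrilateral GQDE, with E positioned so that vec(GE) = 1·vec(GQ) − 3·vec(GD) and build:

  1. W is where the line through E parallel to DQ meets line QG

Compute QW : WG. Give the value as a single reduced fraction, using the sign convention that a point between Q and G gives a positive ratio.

QW:WG = -3/2

Set G = (0, 0), Q = (1, 0), D = (0, 1), E = (1, -3); any affine frame gives the same invariant.
1. W is where the line through E parallel to DQ meets line QG ⇒ W = (-2, 0)
W = Q + t·(G−Q) with t = 3, so QW:WG = t:(1−t) = 3:-2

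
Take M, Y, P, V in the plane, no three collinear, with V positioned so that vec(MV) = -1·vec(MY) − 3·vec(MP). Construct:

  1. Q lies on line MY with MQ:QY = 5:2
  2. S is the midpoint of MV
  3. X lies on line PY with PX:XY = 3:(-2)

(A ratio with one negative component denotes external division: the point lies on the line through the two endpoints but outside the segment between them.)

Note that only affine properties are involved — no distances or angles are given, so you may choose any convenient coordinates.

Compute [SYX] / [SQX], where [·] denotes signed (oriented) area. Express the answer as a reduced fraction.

Assign M = (0, 0), Y = (1, 0), P = (0, 1), V = (-1, -3) — the answer is frame-independent, so this choice is without loss of generality.
1. Q lies on line MY with MQ:QY = 5:2 ⇒ Q = (5/7, 0)
2. S is the midpoint of MV ⇒ S = (-1/2, -3/2)
3. X lies on line PY with PX:XY = 3:(-2) ⇒ X = (3, -2)
2·[SYX] = -6, 2·[SQX] = -41/7
[SYX]:[SQX] = -6:-41/7 = 42/41

[SYX]:[SQX] = 42/41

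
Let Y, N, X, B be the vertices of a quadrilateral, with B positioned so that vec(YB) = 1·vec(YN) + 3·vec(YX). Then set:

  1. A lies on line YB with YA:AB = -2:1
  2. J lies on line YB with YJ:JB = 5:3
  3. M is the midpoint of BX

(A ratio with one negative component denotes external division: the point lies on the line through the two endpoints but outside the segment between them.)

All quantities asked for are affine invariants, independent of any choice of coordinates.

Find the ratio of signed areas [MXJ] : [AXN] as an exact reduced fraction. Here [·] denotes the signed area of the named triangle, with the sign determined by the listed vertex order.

Set Y = (0, 0), N = (1, 0), X = (0, 1), B = (1, 3); any affine frame gives the same invariant.
1. A lies on line YB with YA:AB = -2:1 ⇒ A = (2, 6)
2. J lies on line YB with YJ:JB = 5:3 ⇒ J = (5/8, 15/8)
3. M is the midpoint of BX ⇒ M = (1/2, 2)
2·[MXJ] = 3/16, 2·[AXN] = 7
[MXJ]:[AXN] = 3/16:7 = 3/112

[MXJ]:[AXN] = 3/112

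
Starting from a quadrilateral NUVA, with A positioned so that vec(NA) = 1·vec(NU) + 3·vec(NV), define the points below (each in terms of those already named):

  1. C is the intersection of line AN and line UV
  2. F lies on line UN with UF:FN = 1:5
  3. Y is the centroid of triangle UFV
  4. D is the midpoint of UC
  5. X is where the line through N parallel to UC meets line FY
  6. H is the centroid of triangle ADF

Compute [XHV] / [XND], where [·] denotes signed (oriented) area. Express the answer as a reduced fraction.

Work in coordinates with N = (0, 0), U = (1, 0), V = (0, 1), A = (1, 3).
1. C is the intersection of line AN and line UV ⇒ C = (1/4, 3/4)
2. F lies on line UN with UF:FN = 1:5 ⇒ F = (5/6, 0)
3. Y is the centroid of triangle UFV ⇒ Y = (11/18, 1/3)
4. D is the midpoint of UC ⇒ D = (5/8, 3/8)
5. X is where the line through N parallel to UC meets line FY ⇒ X = (5/2, -5/2)
6. H is the centroid of triangle ADF ⇒ H = (59/72, 9/8)
2·[XHV] = 229/72, 2·[XND] = -5/2
[XHV]:[XND] = 229/72:-5/2 = -229/180

[XHV]:[XND] = -229/180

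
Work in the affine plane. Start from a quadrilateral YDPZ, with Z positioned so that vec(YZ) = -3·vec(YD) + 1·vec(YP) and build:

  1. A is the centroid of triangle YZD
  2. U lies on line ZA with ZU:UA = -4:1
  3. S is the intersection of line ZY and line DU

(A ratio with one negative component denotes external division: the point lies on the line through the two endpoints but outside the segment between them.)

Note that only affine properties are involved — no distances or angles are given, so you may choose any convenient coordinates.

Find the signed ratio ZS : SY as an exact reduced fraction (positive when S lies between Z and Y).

Set Y = (0, 0), D = (1, 0), P = (0, 1), Z = (-3, 1); any affine frame gives the same invariant.
1. A is the centroid of triangle YZD ⇒ A = (-2/3, 1/3)
2. U lies on line ZA with ZU:UA = -4:1 ⇒ U = (1/9, 1/9)
3. S is the intersection of line ZY and line DU ⇒ S = (-3/5, 1/5)
S = Z + t·(Y−Z) with t = 4/5, so ZS:SY = t:(1−t) = 4/5:1/5

ZS:SY = 4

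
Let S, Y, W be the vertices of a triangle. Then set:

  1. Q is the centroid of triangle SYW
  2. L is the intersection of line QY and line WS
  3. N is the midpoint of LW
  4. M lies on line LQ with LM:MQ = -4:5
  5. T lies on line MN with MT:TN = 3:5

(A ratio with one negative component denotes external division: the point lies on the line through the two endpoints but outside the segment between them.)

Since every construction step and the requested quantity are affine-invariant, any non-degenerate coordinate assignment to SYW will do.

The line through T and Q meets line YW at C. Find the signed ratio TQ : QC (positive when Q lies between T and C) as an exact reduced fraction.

TQ:QC = 47/32

Assign S = (0, 0), Y = (1, 0), W = (0, 1) — the answer is frame-independent, so this choice is without loss of generality.
1. Q is the centroid of triangle SYW ⇒ Q = (1/3, 1/3)
2. L is the intersection of line QY and line WS ⇒ L = (0, 1/2)
3. N is the midpoint of LW ⇒ N = (0, 3/4)
4. M lies on line LQ with LM:MQ = -4:5 ⇒ M = (-4/3, 7/6)
5. T lies on line MN with MT:TN = 3:5 ⇒ T = (-5/6, 97/96)
line TQ meets YW at C = (53/47, -6/47)
Q = T + t·(C−T) with t = 47/79, so TQ:QC = 47/79:32/79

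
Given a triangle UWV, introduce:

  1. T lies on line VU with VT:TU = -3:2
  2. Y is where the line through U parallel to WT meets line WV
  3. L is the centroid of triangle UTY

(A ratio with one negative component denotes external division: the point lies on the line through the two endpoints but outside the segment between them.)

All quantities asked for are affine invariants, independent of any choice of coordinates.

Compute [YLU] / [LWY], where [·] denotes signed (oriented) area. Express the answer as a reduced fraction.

[YLU]:[LWY] = -1/4

Set U = (0, 0), W = (1, 0), V = (0, 1); any affine frame gives the same invariant.
1. T lies on line VU with VT:TU = -3:2 ⇒ T = (0, -2)
2. Y is where the line through U parallel to WT meets line WV ⇒ Y = (1/3, 2/3)
3. L is the centroid of triangle UTY ⇒ L = (1/9, -4/9)
2·[YLU] = -2/9, 2·[LWY] = 8/9
[YLU]:[LWY] = -2/9:8/9 = -1/4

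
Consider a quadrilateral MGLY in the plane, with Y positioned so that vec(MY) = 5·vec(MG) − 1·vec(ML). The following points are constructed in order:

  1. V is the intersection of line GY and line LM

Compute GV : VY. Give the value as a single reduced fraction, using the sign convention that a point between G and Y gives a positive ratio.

Set M = (0, 0), G = (1, 0), L = (0, 1), Y = (5, -1); any affine frame gives the same invariant.
1. V is the intersection of line GY and line LM ⇒ V = (0, 1/4)
V = G + t·(Y−G) with t = -1/4, so GV:VY = t:(1−t) = -1/4:5/4

GV:VY = -1/5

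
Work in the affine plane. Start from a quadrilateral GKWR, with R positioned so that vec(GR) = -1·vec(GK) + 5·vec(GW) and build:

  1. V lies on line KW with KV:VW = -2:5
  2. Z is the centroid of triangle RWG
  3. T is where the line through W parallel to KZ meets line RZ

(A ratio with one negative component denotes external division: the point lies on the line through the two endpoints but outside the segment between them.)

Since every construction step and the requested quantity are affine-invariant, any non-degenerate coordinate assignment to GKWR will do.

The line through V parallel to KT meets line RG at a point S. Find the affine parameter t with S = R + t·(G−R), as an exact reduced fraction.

Choose coordinates G = (0, 0), K = (1, 0), W = (0, 1), R = (-1, 5).
1. V lies on line KW with KV:VW = -2:5 ⇒ V = (5/3, -2/3)
2. Z is the centroid of triangle RWG ⇒ Z = (-1/3, 2)
3. T is where the line through W parallel to KZ meets line RZ ⇒ T = (-1/6, 5/4)
through V parallel to KT: direction (-7/6, 5/4); meets RG at S = (-47/165, 47/33)
S = R + t·(G−R) with t = 118/165

t = 118/165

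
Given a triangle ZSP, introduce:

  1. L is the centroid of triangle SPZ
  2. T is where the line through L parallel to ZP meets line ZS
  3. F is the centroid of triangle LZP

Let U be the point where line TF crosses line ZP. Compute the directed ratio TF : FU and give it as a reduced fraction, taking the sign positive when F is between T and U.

Assign Z = (0, 0), S = (1, 0), P = (0, 1) — the answer is frame-independent, so this choice is without loss of generality.
1. L is the centroid of triangle SPZ ⇒ L = (1/3, 1/3)
2. T is where the line through L parallel to ZP meets line ZS ⇒ T = (1/3, 0)
3. F is the centroid of triangle LZP ⇒ F = (1/9, 4/9)
line TF meets ZP at U = (0, 2/3)
F = T + t·(U−T) with t = 2/3, so TF:FU = 2/3:1/3

TF:FU = 2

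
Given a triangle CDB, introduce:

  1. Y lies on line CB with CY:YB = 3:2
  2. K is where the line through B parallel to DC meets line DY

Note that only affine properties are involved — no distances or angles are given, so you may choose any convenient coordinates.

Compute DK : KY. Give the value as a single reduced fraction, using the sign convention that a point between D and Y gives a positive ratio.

DK:KY = -5/2

Choose coordinates C = (0, 0), D = (1, 0), B = (0, 1).
1. Y lies on line CB with CY:YB = 3:2 ⇒ Y = (0, 3/5)
2. K is where the line through B parallel to DC meets line DY ⇒ K = (-2/3, 1)
K = D + t·(Y−D) with t = 5/3, so DK:KY = t:(1−t) = 5/3:-2/3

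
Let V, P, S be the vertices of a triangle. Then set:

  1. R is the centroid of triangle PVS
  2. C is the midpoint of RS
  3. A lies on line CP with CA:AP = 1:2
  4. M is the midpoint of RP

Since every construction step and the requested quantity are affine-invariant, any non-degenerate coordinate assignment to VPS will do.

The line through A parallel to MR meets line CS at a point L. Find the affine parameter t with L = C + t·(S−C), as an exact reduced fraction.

t = -1/3

Set V = (0, 0), P = (1, 0), S = (0, 1); any affine frame gives the same invariant.
1. R is the centroid of triangle PVS ⇒ R = (1/3, 1/3)
2. C is the midpoint of RS ⇒ C = (1/6, 2/3)
3. A lies on line CP with CA:AP = 1:2 ⇒ A = (4/9, 4/9)
4. M is the midpoint of RP ⇒ M = (2/3, 1/6)
through A parallel to MR: direction (-1/3, 1/6); meets CS at L = (2/9, 5/9)
L = C + t·(S−C) with t = -1/3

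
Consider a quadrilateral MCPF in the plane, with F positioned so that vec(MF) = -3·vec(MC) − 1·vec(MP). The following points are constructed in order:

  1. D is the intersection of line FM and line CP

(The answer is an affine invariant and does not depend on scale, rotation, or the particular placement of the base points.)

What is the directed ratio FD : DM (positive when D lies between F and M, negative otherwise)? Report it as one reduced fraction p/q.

FD:DM = -5

Choose coordinates M = (0, 0), C = (1, 0), P = (0, 1), F = (-3, -1).
1. D is the intersection of line FM and line CP ⇒ D = (3/4, 1/4)
D = F + t·(M−F) with t = 5/4, so FD:DM = t:(1−t) = 5/4:-1/4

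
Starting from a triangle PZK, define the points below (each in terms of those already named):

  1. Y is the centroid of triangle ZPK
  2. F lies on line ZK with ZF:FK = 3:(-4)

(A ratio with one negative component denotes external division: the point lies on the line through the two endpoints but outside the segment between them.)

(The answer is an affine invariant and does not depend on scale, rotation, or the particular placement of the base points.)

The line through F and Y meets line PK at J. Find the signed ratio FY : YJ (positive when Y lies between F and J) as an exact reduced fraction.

Work in coordinates with P = (0, 0), Z = (1, 0), K = (0, 1).
1. Y is the centroid of triangle ZPK ⇒ Y = (1/3, 1/3)
2. F lies on line ZK with ZF:FK = 3:(-4) ⇒ F = (4, -3)
line FY meets PK at J = (0, 7/11)
Y = F + t·(J−F) with t = 11/12, so FY:YJ = 11/12:1/12

FY:YJ = 11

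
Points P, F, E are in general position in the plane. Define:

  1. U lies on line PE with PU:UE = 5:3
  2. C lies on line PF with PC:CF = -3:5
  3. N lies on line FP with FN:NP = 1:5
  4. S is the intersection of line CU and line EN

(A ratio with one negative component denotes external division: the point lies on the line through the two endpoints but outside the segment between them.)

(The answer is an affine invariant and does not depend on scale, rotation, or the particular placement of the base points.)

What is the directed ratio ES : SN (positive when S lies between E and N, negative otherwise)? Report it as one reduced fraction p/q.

ES:SN = 27/70

Work in coordinates with P = (0, 0), F = (1, 0), E = (0, 1).
1. U lies on line PE with PU:UE = 5:3 ⇒ U = (0, 5/8)
2. C lies on line PF with PC:CF = -3:5 ⇒ C = (-3/2, 0)
3. N lies on line FP with FN:NP = 1:5 ⇒ N = (5/6, 0)
4. S is the intersection of line CU and line EN ⇒ S = (45/194, 70/97)
S = E + t·(N−E) with t = 27/97, so ES:SN = t:(1−t) = 27/97:70/97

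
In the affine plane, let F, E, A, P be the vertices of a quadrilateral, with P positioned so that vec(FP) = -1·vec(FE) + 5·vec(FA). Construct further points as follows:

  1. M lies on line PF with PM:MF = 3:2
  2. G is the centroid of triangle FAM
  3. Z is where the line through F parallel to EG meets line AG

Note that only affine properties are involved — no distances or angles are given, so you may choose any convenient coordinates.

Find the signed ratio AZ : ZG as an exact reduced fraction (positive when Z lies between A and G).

Work in coordinates with F = (0, 0), E = (1, 0), A = (0, 1), P = (-1, 5).
1. M lies on line PF with PM:MF = 3:2 ⇒ M = (-2/5, 2)
2. G is the centroid of triangle FAM ⇒ G = (-2/15, 1)
3. Z is where the line through F parallel to EG meets line AG ⇒ Z = (-17/15, 1)
Z = A + t·(G−A) with t = 17/2, so AZ:ZG = t:(1−t) = 17/2:-15/2

AZ:ZG = -17/15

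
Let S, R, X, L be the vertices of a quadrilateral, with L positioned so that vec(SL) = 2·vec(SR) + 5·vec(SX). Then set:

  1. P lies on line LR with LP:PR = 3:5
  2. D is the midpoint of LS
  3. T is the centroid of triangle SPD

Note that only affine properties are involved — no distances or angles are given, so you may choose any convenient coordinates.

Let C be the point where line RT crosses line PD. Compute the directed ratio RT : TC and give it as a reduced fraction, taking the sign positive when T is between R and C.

RT:TC = 4

Choose coordinates S = (0, 0), R = (1, 0), X = (0, 1), L = (2, 5).
1. P lies on line LR with LP:PR = 3:5 ⇒ P = (13/8, 25/8)
2. D is the midpoint of LS ⇒ D = (1, 5/2)
3. T is the centroid of triangle SPD ⇒ T = (7/8, 15/8)
line RT meets PD at C = (27/32, 75/32)
T = R + t·(C−R) with t = 4/5, so RT:TC = 4/5:1/5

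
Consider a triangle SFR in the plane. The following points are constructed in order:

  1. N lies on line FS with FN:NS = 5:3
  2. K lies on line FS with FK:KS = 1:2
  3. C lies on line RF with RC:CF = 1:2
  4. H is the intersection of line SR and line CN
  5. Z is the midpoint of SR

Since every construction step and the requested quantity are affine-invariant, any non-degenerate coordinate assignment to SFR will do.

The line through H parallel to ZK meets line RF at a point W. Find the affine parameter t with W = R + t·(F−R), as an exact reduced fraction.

t = -20

Set S = (0, 0), F = (1, 0), R = (0, 1); any affine frame gives the same invariant.
1. N lies on line FS with FN:NS = 5:3 ⇒ N = (3/8, 0)
2. K lies on line FS with FK:KS = 1:2 ⇒ K = (2/3, 0)
3. C lies on line RF with RC:CF = 1:2 ⇒ C = (1/3, 2/3)
4. H is the intersection of line SR and line CN ⇒ H = (0, 6)
5. Z is the midpoint of SR ⇒ Z = (0, 1/2)
through H parallel to ZK: direction (2/3, -1/2); meets RF at W = (-20, 21)
W = R + t·(F−R) with t = -20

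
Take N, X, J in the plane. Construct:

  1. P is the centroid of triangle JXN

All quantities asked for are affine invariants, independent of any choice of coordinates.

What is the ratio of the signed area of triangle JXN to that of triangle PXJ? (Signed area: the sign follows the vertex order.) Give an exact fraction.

Work in coordinates with N = (0, 0), X = (1, 0), J = (0, 1).
1. P is the centroid of triangle JXN ⇒ P = (1/3, 1/3)
2·[JXN] = -1, 2·[PXJ] = 1/3
[JXN]:[PXJ] = -1:1/3 = -3

[JXN]:[PXJ] = -3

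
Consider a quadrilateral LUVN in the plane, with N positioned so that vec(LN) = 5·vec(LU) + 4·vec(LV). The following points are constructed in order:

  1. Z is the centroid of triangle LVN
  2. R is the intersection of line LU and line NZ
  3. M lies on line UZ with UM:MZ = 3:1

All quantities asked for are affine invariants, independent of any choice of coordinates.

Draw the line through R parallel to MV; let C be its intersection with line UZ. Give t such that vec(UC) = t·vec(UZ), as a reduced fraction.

t = 9/49

Work in coordinates with L = (0, 0), U = (1, 0), V = (0, 1), N = (5, 4).
1. Z is the centroid of triangle LVN ⇒ Z = (5/3, 5/3)
2. R is the intersection of line LU and line NZ ⇒ R = (-5/7, 0)
3. M lies on line UZ with UM:MZ = 3:1 ⇒ M = (3/2, 5/4)
through R parallel to MV: direction (-3/2, -1/4); meets UZ at C = (55/49, 15/49)
C = U + t·(Z−U) with t = 9/49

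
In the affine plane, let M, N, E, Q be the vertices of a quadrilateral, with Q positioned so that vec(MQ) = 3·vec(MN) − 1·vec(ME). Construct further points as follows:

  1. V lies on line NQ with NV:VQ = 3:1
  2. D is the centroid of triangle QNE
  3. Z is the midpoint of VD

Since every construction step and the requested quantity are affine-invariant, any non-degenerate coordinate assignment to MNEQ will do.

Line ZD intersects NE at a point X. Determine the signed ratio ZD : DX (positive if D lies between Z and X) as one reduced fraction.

ZD:DX = 5/8

Set M = (0, 0), N = (1, 0), E = (0, 1), Q = (3, -1); any affine frame gives the same invariant.
1. V lies on line NQ with NV:VQ = 3:1 ⇒ V = (5/2, -3/4)
2. D is the centroid of triangle QNE ⇒ D = (4/3, 0)
3. Z is the midpoint of VD ⇒ Z = (23/12, -3/8)
line ZD meets NE at X = (2/5, 3/5)
D = Z + t·(X−Z) with t = 5/13, so ZD:DX = 5/13:8/13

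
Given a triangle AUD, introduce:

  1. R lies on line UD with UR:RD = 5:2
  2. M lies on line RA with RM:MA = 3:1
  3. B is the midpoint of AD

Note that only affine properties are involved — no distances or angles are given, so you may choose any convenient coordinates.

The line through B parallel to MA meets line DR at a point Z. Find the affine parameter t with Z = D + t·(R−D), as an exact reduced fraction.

t = 1/2

Assign A = (0, 0), U = (1, 0), D = (0, 1) — the answer is frame-independent, so this choice is without loss of generality.
1. R lies on line UD with UR:RD = 5:2 ⇒ R = (2/7, 5/7)
2. M lies on line RA with RM:MA = 3:1 ⇒ M = (1/14, 5/28)
3. B is the midpoint of AD ⇒ B = (0, 1/2)
through B parallel to MA: direction (-1/14, -5/28); meets DR at Z = (1/7, 6/7)
Z = D + t·(R−D) with t = 1/2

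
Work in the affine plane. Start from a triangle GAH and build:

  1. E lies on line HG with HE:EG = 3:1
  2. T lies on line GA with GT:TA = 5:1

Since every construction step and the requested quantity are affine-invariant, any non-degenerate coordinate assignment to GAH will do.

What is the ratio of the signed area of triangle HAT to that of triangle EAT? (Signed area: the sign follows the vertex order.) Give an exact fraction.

Set G = (0, 0), A = (1, 0), H = (0, 1); any affine frame gives the same invariant.
1. E lies on line HG with HE:EG = 3:1 ⇒ E = (0, 1/4)
2. T lies on line GA with GT:TA = 5:1 ⇒ T = (5/6, 0)
2·[HAT] = -1/6, 2·[EAT] = -1/24
[HAT]:[EAT] = -1/6:-1/24 = 4

[HAT]:[EAT] = 4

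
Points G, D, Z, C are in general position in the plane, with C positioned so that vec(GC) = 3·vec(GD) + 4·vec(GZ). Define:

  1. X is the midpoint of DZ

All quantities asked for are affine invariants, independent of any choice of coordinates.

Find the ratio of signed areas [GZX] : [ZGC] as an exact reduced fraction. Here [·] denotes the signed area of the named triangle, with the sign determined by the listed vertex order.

Work in coordinates with G = (0, 0), D = (1, 0), Z = (0, 1), C = (3, 4).
1. X is the midpoint of DZ ⇒ X = (1/2, 1/2)
2·[GZX] = -1/2, 2·[ZGC] = 3
[GZX]:[ZGC] = -1/2:3 = -1/6

[GZX]:[ZGC] = -1/6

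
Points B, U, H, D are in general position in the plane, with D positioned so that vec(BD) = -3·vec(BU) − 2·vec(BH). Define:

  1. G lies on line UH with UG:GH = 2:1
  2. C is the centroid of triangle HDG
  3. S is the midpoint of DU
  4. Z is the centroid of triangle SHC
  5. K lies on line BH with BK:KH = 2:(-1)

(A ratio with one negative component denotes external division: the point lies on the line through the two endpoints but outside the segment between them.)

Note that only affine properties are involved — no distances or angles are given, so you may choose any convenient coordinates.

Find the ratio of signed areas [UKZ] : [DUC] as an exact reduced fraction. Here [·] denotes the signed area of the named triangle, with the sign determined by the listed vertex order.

Choose coordinates B = (0, 0), U = (1, 0), H = (0, 1), D = (-3, -2).
1. G lies on line UH with UG:GH = 2:1 ⇒ G = (1/3, 2/3)
2. C is the centroid of triangle HDG ⇒ C = (-8/9, -1/9)
3. S is the midpoint of DU ⇒ S = (-1, -1)
4. Z is the centroid of triangle SHC ⇒ Z = (-17/27, -1/27)
5. K lies on line BH with BK:KH = 2:(-1) ⇒ K = (0, 2)
2·[UKZ] = 89/27, 2·[DUC] = 10/3
[UKZ]:[DUC] = 89/27:10/3 = 89/90

[UKZ]:[DUC] = 89/90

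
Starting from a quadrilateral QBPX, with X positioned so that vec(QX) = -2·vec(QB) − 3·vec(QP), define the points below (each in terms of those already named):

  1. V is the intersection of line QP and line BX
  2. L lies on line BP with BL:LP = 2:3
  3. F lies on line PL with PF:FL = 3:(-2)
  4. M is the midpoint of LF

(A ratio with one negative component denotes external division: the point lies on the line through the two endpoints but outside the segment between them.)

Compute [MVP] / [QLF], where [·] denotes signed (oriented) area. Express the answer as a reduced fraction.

[MVP]:[QLF] = 2

Choose coordinates Q = (0, 0), B = (1, 0), P = (0, 1), X = (-2, -3).
1. V is the intersection of line QP and line BX ⇒ V = (0, -1)
2. L lies on line BP with BL:LP = 2:3 ⇒ L = (3/5, 2/5)
3. F lies on line PL with PF:FL = 3:(-2) ⇒ F = (9/5, -4/5)
4. M is the midpoint of LF ⇒ M = (6/5, -1/5)
2·[MVP] = -12/5, 2·[QLF] = -6/5
[MVP]:[QLF] = -12/5:-6/5 = 2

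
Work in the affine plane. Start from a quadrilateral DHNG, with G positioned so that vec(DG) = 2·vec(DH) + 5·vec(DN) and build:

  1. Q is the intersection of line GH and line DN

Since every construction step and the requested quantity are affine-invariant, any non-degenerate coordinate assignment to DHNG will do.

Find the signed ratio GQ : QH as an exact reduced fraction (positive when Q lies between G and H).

Set D = (0, 0), H = (1, 0), N = (0, 1), G = (2, 5); any affine frame gives the same invariant.
1. Q is the intersection of line GH and line DN ⇒ Q = (0, -5)
Q = G + t·(H−G) with t = 2, so GQ:QH = t:(1−t) = 2:-1

GQ:QH = -2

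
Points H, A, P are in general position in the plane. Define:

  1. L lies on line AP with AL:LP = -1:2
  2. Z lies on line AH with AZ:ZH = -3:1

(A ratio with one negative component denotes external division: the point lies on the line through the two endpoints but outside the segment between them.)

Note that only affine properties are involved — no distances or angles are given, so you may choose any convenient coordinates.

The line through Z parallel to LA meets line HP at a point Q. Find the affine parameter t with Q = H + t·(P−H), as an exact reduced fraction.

t = -1/2

Assign H = (0, 0), A = (1, 0), P = (0, 1) — the answer is frame-independent, so this choice is without loss of generality.
1. L lies on line AP with AL:LP = -1:2 ⇒ L = (2, -1)
2. Z lies on line AH with AZ:ZH = -3:1 ⇒ Z = (-1/2, 0)
through Z parallel to LA: direction (-1, 1); meets HP at Q = (0, -1/2)
Q = H + t·(P−H) with t = -1/2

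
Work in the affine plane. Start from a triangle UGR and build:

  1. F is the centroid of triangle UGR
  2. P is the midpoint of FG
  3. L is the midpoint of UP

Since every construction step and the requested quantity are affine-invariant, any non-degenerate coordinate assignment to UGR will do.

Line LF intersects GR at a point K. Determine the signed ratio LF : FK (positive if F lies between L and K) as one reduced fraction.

LF:FK = 3/4

Choose coordinates U = (0, 0), G = (1, 0), R = (0, 1).
1. F is the centroid of triangle UGR ⇒ F = (1/3, 1/3)
2. P is the midpoint of FG ⇒ P = (2/3, 1/6)
3. L is the midpoint of UP ⇒ L = (1/3, 1/12)
line LF meets GR at K = (1/3, 2/3)
F = L + t·(K−L) with t = 3/7, so LF:FK = 3/7:4/7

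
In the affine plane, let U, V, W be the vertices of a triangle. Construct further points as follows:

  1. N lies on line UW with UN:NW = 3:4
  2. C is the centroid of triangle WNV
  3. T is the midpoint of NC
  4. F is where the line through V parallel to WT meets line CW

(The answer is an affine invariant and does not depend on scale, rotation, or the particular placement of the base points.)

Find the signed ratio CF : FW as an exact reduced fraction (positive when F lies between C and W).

Set U = (0, 0), V = (1, 0), W = (0, 1); any affine frame gives the same invariant.
1. N lies on line UW with UN:NW = 3:4 ⇒ N = (0, 3/7)
2. C is the centroid of triangle WNV ⇒ C = (1/3, 10/21)
3. T is the midpoint of NC ⇒ T = (1/6, 19/42)
4. F is where the line through V parallel to WT meets line CW ⇒ F = (4/3, -23/21)
F = C + t·(W−C) with t = -3, so CF:FW = t:(1−t) = -3:4

CF:FW = -3/4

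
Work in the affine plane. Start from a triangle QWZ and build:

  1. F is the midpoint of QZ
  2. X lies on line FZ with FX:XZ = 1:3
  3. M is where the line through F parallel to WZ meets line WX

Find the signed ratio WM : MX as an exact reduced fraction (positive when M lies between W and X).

WM:MX = -4

Work in coordinates with Q = (0, 0), W = (1, 0), Z = (0, 1).
1. F is the midpoint of QZ ⇒ F = (0, 1/2)
2. X lies on line FZ with FX:XZ = 1:3 ⇒ X = (0, 5/8)
3. M is where the line through F parallel to WZ meets line WX ⇒ M = (-1/3, 5/6)
M = W + t·(X−W) with t = 4/3, so WM:MX = t:(1−t) = 4/3:-1/3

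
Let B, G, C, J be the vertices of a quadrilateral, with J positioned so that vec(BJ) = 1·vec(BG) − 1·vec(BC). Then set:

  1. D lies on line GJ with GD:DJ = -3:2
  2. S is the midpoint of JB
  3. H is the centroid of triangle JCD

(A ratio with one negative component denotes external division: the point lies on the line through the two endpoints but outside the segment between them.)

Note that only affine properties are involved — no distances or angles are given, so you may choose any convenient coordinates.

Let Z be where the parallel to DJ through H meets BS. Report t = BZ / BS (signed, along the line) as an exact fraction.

Set B = (0, 0), G = (1, 0), C = (0, 1), J = (1, -1); any affine frame gives the same invariant.
1. D lies on line GJ with GD:DJ = -3:2 ⇒ D = (1, -3)
2. S is the midpoint of JB ⇒ S = (1/2, -1/2)
3. H is the centroid of triangle JCD ⇒ H = (2/3, -1)
through H parallel to DJ: direction (0, 2); meets BS at Z = (2/3, -2/3)
Z = B + t·(S−B) with t = 4/3

t = 4/3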